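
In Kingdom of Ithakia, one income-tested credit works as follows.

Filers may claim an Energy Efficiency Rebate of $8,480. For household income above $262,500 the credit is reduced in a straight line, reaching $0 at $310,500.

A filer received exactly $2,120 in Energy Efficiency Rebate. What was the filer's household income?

$298,500

$2,120 is 2,120/8,480 of the full $8,480, so 6,360/8,480 of the $48,000 range has been used: income = $262,500 + $48,000 × 6,360/8,480 = $298,500.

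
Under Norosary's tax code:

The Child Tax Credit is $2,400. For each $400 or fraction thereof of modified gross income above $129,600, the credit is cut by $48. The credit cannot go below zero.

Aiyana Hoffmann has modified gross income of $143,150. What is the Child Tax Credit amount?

Child Tax Credit: income exceeds $129,600 by $13,550, which is 34 full-or-partial $400 increments; reduction = 34 × $48 = $1,632, leaving $768.

$768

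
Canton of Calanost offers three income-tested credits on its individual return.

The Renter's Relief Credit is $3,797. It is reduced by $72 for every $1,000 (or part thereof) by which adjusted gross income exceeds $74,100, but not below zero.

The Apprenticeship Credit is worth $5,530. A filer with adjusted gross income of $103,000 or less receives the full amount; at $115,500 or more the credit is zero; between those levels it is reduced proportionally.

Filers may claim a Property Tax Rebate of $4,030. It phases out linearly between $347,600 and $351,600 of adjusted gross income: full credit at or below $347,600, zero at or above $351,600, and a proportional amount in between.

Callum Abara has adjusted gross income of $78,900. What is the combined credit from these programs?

Renter's Relief Credit: income exceeds $74,100 by $4,800, which is 5 full-or-partial $1,000 increments; reduction = 5 × $72 = $360, leaving $3,437.
Apprenticeship Credit: $78,900 is at or below the $103,000 threshold, so the full $5,530 applies.
Property Tax Rebate: $78,900 is at or below the $347,600 threshold, so the full $4,030 applies.
Total: $3,437 + $5,530 + $4,030 = $12,997.

$12,997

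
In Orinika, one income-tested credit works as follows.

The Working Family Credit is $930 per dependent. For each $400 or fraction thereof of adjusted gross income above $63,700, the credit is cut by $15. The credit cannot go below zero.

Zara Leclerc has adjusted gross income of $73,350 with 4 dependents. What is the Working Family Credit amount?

Working Family Credit: base = 4 × $930 = $3,720. income exceeds $63,700 by $9,650, which is 25 full-or-partial $400 increments; reduction = 25 × $15 = $375, leaving $3,345.

$3,345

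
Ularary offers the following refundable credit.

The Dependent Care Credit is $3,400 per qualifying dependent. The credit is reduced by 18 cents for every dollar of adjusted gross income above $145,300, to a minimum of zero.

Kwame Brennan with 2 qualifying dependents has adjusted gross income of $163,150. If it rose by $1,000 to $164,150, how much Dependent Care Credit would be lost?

At $163,150 — base = 2 × $3,400 = $6,800. 18% of the $17,850 excess over $145,300 is $3,213; credit = $6,800 − $3,213 = $3,587.
At $164,150 — base = 2 × $3,400 = $6,800. 18% of the $18,850 excess over $145,300 is $3,393; credit = $6,800 − $3,393 = $3,407.
Lost: $3,587 − $3,407 = $180.

$180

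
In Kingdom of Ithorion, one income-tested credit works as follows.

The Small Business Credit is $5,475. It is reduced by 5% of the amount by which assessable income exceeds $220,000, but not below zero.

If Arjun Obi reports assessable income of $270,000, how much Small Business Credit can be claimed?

$2,975

Small Business Credit: 5% of the $50,000 excess over $220,000 is $2,500; credit = $5,475 − $2,500 = $2,975.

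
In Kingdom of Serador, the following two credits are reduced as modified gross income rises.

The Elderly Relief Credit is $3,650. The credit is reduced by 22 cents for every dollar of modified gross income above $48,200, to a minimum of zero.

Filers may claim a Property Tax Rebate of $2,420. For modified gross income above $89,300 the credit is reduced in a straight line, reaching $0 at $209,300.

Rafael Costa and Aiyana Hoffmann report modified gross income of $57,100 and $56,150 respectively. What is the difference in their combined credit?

$209

Rafael ($57,100): Elderly Relief Credit: 22% of the $8,900 excess over $48,200 is $1,958; credit = $3,650 − $1,958 = $1,692. Property Tax Rebate: $57,100 is at or below the $89,300 threshold, so the full $2,420 applies. total $1,692 + $2,420 = $4,112
Aiyana ($56,150): Elderly Relief Credit: 22% of the $7,950 excess over $48,200 is $1,749; credit = $3,650 − $1,749 = $1,901. Property Tax Rebate: $56,150 is at or below the $89,300 threshold, so the full $2,420 applies. total $1,901 + $2,420 = $4,321
Difference: |$4,112 − $4,321| = $209.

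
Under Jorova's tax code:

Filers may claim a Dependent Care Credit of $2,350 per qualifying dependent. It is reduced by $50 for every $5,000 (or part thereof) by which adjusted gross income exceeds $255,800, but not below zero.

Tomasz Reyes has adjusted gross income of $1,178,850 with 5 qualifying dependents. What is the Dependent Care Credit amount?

$2,500

Dependent Care Credit: base = 5 × $2,350 = $11,750. income exceeds $255,800 by $923,050, which is 185 full-or-partial $5,000 increments; reduction = 185 × $50 = $9,250, leaving $2,500.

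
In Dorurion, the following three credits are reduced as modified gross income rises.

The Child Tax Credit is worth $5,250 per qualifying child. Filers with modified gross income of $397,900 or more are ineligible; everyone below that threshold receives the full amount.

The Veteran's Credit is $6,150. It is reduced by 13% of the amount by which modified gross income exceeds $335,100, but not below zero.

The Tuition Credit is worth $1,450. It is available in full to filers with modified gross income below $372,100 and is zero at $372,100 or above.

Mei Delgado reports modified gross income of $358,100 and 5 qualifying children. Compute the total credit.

Child Tax Credit: base = 5 × $5,250 = $26,250. $358,100 is below the $397,900 cutoff, so the full $26,250 applies.
Veteran's Credit: 13% of the $23,000 excess over $335,100 is $2,990; credit = $6,150 − $2,990 = $3,160.
Tuition Credit: $358,100 is below the $372,100 cutoff, so the full $1,450 applies.
Total: $26,250 + $3,160 + $1,450 = $30,860.

$30,860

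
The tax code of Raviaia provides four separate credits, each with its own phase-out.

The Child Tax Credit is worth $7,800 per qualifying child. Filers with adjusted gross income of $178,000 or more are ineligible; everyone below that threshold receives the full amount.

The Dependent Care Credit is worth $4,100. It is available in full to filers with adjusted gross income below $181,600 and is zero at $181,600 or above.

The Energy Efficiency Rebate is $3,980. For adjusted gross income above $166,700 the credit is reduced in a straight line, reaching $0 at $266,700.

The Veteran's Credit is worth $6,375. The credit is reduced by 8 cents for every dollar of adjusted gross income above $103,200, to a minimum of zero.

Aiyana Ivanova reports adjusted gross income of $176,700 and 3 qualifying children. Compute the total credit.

Child Tax Credit: base = 3 × $7,800 = $23,400. $176,700 is below the $178,000 cutoff, so the full $23,400 applies.
Dependent Care Credit: $176,700 is below the $181,600 cutoff, so the full $4,100 applies.
Energy Efficiency Rebate: $176,700 is $10,000 into a $100,000 phase-out range, leaving 90,000/100,000 of the credit: $3,980 × 90,000/100,000 = $3,582.
Veteran's Credit: 8% of the $73,500 excess over $103,200 is $5,880; credit = $6,375 − $5,880 = $495.
Total: $23,400 + $4,100 + $3,582 + $495 = $31,577.

$31,577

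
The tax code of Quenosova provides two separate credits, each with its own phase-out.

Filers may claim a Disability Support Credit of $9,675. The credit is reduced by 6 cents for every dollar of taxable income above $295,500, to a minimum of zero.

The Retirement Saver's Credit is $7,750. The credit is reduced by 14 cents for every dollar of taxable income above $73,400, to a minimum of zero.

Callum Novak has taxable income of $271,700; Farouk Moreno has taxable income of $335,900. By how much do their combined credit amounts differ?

Callum ($271,700): Disability Support Credit: $271,700 is at or below the $295,500 threshold, so the full $9,675 applies. Retirement Saver's Credit: 14% of the $198,300 excess over $73,400 is $27,762 ≥ base, so the credit is $0. total $9,675 + $0 = $9,675
Farouk ($335,900): Disability Support Credit: 6% of the $40,400 excess over $295,500 is $2,424; credit = $9,675 − $2,424 = $7,251. Retirement Saver's Credit: 14% of the $262,500 excess over $73,400 is $36,750 ≥ base, so the credit is $0. total $7,251 + $0 = $7,251
Difference: |$9,675 − $7,251| = $2,424.

$2,424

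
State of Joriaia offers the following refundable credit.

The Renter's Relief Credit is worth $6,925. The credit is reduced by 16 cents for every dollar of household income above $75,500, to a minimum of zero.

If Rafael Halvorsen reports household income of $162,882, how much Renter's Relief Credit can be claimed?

Renter's Relief Credit: 16% of the $87,382 excess over $75,500 is $13,981.12 ≥ base, so the credit is $0.

$0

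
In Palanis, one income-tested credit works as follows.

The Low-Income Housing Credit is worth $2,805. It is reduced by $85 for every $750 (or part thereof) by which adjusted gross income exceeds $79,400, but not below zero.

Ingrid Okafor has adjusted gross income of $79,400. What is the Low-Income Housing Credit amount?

$2,805

Low-Income Housing Credit: $79,400 is at or below the $79,400 threshold, so the full $2,805 applies.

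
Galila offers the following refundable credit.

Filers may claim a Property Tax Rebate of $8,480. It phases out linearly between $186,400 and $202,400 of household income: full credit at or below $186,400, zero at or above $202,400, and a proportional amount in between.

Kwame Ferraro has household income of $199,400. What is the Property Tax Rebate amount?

Property Tax Rebate: $199,400 is $13,000 into a $16,000 phase-out range, leaving 3,000/16,000 of the credit: $8,480 × 3,000/16,000 = $1,590.

$1,590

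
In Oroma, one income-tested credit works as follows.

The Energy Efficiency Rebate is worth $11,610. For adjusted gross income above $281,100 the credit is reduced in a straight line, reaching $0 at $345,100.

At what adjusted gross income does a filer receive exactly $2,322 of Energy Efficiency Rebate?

$332,300

$2,322 is 2,322/11,610 of the full $11,610, so 9,288/11,610 of the $64,000 range has been used: income = $281,100 + $64,000 × 9,288/11,610 = $332,300.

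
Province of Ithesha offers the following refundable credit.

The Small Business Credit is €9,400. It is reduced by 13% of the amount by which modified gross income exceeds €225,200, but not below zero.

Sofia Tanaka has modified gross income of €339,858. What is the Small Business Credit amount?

Small Business Credit: 13% of the €114,658 excess over €225,200 is €14,905.54 ≥ base, so the credit is €0.

€0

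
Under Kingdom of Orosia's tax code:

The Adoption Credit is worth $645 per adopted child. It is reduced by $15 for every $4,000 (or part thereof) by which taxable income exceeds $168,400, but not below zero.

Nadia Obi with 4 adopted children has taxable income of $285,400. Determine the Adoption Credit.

$2,130

Adoption Credit: base = 4 × $645 = $2,580. income exceeds $168,400 by $117,000, which is 30 full-or-partial $4,000 increments; reduction = 30 × $15 = $450, leaving $2,130.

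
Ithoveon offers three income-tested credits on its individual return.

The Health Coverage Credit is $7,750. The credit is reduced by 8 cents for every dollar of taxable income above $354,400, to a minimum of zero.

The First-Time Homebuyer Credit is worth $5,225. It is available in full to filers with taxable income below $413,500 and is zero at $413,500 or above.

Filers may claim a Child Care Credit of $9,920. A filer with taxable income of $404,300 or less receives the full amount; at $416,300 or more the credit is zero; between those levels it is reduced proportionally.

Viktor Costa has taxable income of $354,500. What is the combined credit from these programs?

$22,887

Health Coverage Credit: 8% of the $100 excess over $354,400 is $8; credit = $7,750 − $8 = $7,742.
First-Time Homebuyer Credit: $354,500 is below the $413,500 cutoff, so the full $5,225 applies.
Child Care Credit: $354,500 is at or below the $404,300 threshold, so the full $9,920 applies.
Total: $7,742 + $5,225 + $9,920 = $22,887.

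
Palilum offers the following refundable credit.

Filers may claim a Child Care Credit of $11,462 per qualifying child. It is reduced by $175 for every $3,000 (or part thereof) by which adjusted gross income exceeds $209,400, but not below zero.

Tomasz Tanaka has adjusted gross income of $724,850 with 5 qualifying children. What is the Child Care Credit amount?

$27,210

Child Care Credit: base = 5 × $11,462 = $57,310. income exceeds $209,400 by $515,450, which is 172 full-or-partial $3,000 increments; reduction = 172 × $175 = $30,100, leaving $27,210.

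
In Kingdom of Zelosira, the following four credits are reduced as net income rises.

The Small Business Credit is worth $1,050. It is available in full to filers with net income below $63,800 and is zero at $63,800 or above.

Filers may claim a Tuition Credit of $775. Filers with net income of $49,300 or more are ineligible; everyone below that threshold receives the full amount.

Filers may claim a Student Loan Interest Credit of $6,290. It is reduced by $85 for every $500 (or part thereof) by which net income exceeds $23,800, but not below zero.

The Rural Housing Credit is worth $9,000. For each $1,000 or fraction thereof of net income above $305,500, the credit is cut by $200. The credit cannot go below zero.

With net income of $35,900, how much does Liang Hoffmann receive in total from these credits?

Small Business Credit: $35,900 is below the $63,800 cutoff, so the full $1,050 applies.
Tuition Credit: $35,900 is below the $49,300 cutoff, so the full $775 applies.
Student Loan Interest Credit: income exceeds $23,800 by $12,100, which is 25 full-or-partial $500 increments; reduction = 25 × $85 = $2,125, leaving $4,165.
Rural Housing Credit: $35,900 is at or below the $305,500 threshold, so the full $9,000 applies.
Total: $1,050 + $775 + $4,165 + $9,000 = $14,990.

$14,990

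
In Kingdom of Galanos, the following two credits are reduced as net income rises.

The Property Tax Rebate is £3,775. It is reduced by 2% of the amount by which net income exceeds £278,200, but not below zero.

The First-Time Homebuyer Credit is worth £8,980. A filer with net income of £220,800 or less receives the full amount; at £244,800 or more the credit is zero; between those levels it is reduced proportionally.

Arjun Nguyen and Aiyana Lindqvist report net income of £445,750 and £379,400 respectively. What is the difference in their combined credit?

Arjun (£445,750): Property Tax Rebate: 2% of the £167,550 excess over £278,200 is £3,351; credit = £3,775 − £3,351 = £424. First-Time Homebuyer Credit: £445,750 is at or above £244,800, so the credit is £0. total £424 + £0 = £424
Aiyana (£379,400): Property Tax Rebate: 2% of the £101,200 excess over £278,200 is £2,024; credit = £3,775 − £2,024 = £1,751. First-Time Homebuyer Credit: £379,400 is at or above £244,800, so the credit is £0. total £1,751 + £0 = £1,751
Difference: |£424 − £1,751| = £1,327.

£1,327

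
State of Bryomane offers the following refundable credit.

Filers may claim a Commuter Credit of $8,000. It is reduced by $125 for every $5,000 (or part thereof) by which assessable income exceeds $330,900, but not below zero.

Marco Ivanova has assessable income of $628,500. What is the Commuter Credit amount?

$500

Commuter Credit: income exceeds $330,900 by $297,600, which is 60 full-or-partial $5,000 increments; reduction = 60 × $125 = $7,500, leaving $500.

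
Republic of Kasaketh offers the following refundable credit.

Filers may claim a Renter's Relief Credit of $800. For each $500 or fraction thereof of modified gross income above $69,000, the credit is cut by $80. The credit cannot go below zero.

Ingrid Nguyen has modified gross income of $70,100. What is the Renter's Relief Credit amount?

$560

Renter's Relief Credit: income exceeds $69,000 by $1,100, which is 3 full-or-partial $500 increments; reduction = 3 × $80 = $240, leaving $560.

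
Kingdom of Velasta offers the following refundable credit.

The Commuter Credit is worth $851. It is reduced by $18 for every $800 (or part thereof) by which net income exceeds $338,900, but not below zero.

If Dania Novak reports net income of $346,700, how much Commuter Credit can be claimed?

$671

Commuter Credit: income exceeds $338,900 by $7,800, which is 10 full-or-partial $800 increments; reduction = 10 × $18 = $180, leaving $671.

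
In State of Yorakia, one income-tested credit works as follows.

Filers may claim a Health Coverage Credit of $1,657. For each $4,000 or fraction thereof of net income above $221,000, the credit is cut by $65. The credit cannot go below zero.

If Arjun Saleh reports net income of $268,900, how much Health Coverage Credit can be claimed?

$877

Health Coverage Credit: income exceeds $221,000 by $47,900, which is 12 full-or-partial $4,000 increments; reduction = 12 × $65 = $780, leaving $877.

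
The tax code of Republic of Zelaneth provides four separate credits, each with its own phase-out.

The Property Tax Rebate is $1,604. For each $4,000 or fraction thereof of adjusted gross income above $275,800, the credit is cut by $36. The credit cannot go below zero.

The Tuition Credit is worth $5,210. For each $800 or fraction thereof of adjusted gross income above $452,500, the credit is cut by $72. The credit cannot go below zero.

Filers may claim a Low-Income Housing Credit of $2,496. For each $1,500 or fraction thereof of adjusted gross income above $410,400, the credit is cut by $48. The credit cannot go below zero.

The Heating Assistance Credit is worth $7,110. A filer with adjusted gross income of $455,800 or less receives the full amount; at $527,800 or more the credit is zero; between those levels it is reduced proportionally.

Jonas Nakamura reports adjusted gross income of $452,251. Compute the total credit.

$13,472

Property Tax Rebate: income exceeds $275,800 by $176,451 → 45 increments × $36 = $1,620 ≥ base, so the credit is $0.
Tuition Credit: $452,251 is at or below the $452,500 threshold, so the full $5,210 applies.
Low-Income Housing Credit: income exceeds $410,400 by $41,851, which is 28 full-or-partial $1,500 increments; reduction = 28 × $48 = $1,344, leaving $1,152.
Heating Assistance Credit: $452,251 is at or below the $455,800 threshold, so the full $7,110 applies.
Total: $0 + $5,210 + $1,152 + $7,110 = $13,472.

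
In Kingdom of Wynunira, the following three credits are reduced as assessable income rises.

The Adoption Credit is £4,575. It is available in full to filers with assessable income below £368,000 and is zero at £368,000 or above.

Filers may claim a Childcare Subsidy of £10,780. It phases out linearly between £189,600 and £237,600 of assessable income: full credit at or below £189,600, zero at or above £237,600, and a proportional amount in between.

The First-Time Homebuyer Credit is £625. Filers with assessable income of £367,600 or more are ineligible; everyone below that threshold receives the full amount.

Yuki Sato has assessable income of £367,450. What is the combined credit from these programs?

£5,200

Adoption Credit: £367,450 is below the £368,000 cutoff, so the full £4,575 applies.
Childcare Subsidy: £367,450 is at or above £237,600, so the credit is £0.
First-Time Homebuyer Credit: £367,450 is below the £367,600 cutoff, so the full £625 applies.
Total: £4,575 + £0 + £625 = £5,200.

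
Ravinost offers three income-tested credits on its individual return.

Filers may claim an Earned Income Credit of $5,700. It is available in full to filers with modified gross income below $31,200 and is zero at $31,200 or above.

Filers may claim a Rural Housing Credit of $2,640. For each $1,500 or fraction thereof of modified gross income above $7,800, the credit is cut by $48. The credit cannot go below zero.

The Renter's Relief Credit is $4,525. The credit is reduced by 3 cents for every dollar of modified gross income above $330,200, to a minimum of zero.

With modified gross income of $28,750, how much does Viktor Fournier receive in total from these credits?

Earned Income Credit: $28,750 is below the $31,200 cutoff, so the full $5,700 applies.
Rural Housing Credit: income exceeds $7,800 by $20,950, which is 14 full-or-partial $1,500 increments; reduction = 14 × $48 = $672, leaving $1,968.
Renter's Relief Credit: $28,750 is at or below the $330,200 threshold, so the full $4,525 applies.
Total: $5,700 + $1,968 + $4,525 = $12,193.

$12,193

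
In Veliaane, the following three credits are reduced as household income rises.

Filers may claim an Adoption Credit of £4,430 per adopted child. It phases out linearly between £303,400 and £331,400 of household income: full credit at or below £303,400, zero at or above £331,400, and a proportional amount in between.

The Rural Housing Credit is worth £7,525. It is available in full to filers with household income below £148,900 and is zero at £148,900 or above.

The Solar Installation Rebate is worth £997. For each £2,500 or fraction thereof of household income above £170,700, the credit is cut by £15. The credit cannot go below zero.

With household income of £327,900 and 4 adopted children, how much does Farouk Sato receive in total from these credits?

Adoption Credit: base = 4 × £4,430 = £17,720. £327,900 is £24,500 into a £28,000 phase-out range, leaving 3,500/28,000 of the credit: £17,720 × 3,500/28,000 = £2,215.
Rural Housing Credit: £327,900 meets or exceeds the £148,900 cutoff, so the credit is £0.
Solar Installation Rebate: income exceeds £170,700 by £157,200, which is 63 full-or-partial £2,500 increments; reduction = 63 × £15 = £945, leaving £52.
Total: £2,215 + £0 + £52 = £2,267.

£2,267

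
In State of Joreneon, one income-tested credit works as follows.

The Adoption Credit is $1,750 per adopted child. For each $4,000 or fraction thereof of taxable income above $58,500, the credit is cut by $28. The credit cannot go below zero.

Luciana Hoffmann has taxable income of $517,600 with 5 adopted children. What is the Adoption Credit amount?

Adoption Credit: base = 5 × $1,750 = $8,750. income exceeds $58,500 by $459,100, which is 115 full-or-partial $4,000 increments; reduction = 115 × $28 = $3,220, leaving $5,530.

$5,530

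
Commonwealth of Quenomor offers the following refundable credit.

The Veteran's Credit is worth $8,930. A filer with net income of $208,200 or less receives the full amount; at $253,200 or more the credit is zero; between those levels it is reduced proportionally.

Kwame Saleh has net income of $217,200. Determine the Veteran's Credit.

Veteran's Credit: $217,200 is $9,000 into a $45,000 phase-out range, leaving 36,000/45,000 of the credit: $8,930 × 36,000/45,000 = $7,144.

$7,144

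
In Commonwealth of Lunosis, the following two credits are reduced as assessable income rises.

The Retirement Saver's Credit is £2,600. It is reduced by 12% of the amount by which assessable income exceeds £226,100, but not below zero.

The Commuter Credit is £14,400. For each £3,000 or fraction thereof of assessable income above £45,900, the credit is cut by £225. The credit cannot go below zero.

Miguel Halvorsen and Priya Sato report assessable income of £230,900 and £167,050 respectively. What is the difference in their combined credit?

Miguel (£230,900): Retirement Saver's Credit: 12% of the £4,800 excess over £226,100 is £576; credit = £2,600 − £576 = £2,024. Commuter Credit: income exceeds £45,900 by £185,000, which is 62 full-or-partial £3,000 increments; reduction = 62 × £225 = £13,950, leaving £450. total £2,024 + £450 = £2,474
Priya (£167,050): Retirement Saver's Credit: £167,050 is at or below the £226,100 threshold, so the full £2,600 applies. Commuter Credit: income exceeds £45,900 by £121,150, which is 41 full-or-partial £3,000 increments; reduction = 41 × £225 = £9,225, leaving £5,175. total £2,600 + £5,175 = £7,775
Difference: |£2,474 − £7,775| = £5,301.

£5,301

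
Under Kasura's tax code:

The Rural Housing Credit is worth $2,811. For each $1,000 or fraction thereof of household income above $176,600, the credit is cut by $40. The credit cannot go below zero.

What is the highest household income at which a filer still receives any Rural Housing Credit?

$246,600

After 70 increments the reduction is 70 × $40 = $2,800, leaving $11; one more increment wipes it out. Increment 70 ends at excess 70 × $1,000 = $70,000, so the highest qualifying income is $176,600 + $70,000 = $246,600.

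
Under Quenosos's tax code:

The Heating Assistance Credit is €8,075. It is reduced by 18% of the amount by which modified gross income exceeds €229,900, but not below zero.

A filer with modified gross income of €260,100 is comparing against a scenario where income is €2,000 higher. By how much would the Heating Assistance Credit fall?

At €260,100 — 18% of the €30,200 excess over €229,900 is €5,436; credit = €8,075 − €5,436 = €2,639.
At €262,100 — 18% of the €32,200 excess over €229,900 is €5,796; credit = €8,075 − €5,796 = €2,279.
Lost: €2,639 − €2,279 = €360.

€360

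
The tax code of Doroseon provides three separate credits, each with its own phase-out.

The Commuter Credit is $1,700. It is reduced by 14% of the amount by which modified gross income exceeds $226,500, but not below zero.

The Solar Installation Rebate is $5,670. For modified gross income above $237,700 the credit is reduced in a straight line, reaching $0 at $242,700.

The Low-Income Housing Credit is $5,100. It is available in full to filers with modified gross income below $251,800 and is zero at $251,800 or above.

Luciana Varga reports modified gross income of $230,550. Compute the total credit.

Commuter Credit: 14% of the $4,050 excess over $226,500 is $567; credit = $1,700 − $567 = $1,133.
Solar Installation Rebate: $230,550 is at or below the $237,700 threshold, so the full $5,670 applies.
Low-Income Housing Credit: $230,550 is below the $251,800 cutoff, so the full $5,100 applies.
Total: $1,133 + $5,670 + $5,100 = $11,903.

$11,903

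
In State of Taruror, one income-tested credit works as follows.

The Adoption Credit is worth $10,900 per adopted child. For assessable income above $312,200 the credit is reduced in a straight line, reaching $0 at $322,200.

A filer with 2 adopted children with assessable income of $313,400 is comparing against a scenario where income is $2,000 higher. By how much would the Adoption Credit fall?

$4,360

At $313,400 — base = 2 × $10,900 = $21,800. $313,400 is $1,200 into a $10,000 phase-out range, leaving 8,800/10,000 of the credit: $21,800 × 8,800/10,000 = $19,184.
At $315,400 — base = 2 × $10,900 = $21,800. $315,400 is $3,200 into a $10,000 phase-out range, leaving 6,800/10,000 of the credit: $21,800 × 6,800/10,000 = $14,824.
Lost: $19,184 − $14,824 = $4,360.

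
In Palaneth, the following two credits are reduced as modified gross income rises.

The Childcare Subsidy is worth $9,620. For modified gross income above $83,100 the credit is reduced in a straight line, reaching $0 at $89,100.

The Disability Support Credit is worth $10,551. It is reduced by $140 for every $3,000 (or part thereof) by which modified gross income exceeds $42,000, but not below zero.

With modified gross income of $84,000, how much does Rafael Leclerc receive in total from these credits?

Childcare Subsidy: $84,000 is $900 into a $6,000 phase-out range, leaving 5,100/6,000 of the credit: $9,620 × 5,100/6,000 = $8,177.
Disability Support Credit: income exceeds $42,000 by $42,000, which is 14 full-or-partial $3,000 increments; reduction = 14 × $140 = $1,960, leaving $8,591.
Total: $8,177 + $8,591 = $16,768.

$16,768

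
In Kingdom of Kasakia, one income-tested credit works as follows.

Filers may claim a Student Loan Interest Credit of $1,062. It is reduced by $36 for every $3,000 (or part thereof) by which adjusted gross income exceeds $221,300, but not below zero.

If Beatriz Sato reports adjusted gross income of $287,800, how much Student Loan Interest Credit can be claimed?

Student Loan Interest Credit: income exceeds $221,300 by $66,500, which is 23 full-or-partial $3,000 increments; reduction = 23 × $36 = $828, leaving $234.

$234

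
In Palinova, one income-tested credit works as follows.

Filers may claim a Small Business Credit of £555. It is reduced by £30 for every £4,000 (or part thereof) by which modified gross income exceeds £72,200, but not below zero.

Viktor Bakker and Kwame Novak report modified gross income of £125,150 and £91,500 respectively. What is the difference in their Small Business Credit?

£270

Viktor (£125,150): Small Business Credit: income exceeds £72,200 by £52,950, which is 14 full-or-partial £4,000 increments; reduction = 14 × £30 = £420, leaving £135.
Kwame (£91,500): Small Business Credit: income exceeds £72,200 by £19,300, which is 5 full-or-partial £4,000 increments; reduction = 5 × £30 = £150, leaving £405.
Difference: |£135 − £405| = £270.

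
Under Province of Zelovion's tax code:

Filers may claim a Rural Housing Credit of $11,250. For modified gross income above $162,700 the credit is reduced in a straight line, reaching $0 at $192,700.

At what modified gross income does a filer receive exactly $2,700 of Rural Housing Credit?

$185,500

$2,700 is 2,700/11,250 of the full $11,250, so 8,550/11,250 of the $30,000 range has been used: income = $162,700 + $30,000 × 8,550/11,250 = $185,500.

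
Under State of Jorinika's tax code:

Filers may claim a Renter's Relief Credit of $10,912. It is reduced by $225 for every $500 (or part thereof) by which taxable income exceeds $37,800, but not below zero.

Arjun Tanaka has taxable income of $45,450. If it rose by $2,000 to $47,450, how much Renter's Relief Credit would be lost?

$900

At $45,450 — income exceeds $37,800 by $7,650, which is 16 full-or-partial $500 increments; reduction = 16 × $225 = $3,600, leaving $7,312.
At $47,450 — income exceeds $37,800 by $9,650, which is 20 full-or-partial $500 increments; reduction = 20 × $225 = $4,500, leaving $6,412.
Lost: $7,312 − $6,412 = $900.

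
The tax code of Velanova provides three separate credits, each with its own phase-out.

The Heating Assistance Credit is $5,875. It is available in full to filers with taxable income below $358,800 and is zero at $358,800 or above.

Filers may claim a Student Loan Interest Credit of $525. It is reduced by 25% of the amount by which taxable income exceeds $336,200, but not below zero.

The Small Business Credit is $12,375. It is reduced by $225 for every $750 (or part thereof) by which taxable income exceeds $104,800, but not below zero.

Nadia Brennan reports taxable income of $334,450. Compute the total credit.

$6,400

Heating Assistance Credit: $334,450 is below the $358,800 cutoff, so the full $5,875 applies.
Student Loan Interest Credit: $334,450 is at or below the $336,200 threshold, so the full $525 applies.
Small Business Credit: income exceeds $104,800 by $229,650 → 307 increments × $225 = $69,075 ≥ base, so the credit is $0.
Total: $5,875 + $525 + $0 = $6,400.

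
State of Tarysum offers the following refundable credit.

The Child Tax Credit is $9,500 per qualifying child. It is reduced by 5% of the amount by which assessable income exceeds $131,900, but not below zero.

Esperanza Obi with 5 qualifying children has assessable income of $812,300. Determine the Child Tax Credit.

Child Tax Credit: base = 5 × $9,500 = $47,500. 5% of the $680,400 excess over $131,900 is $34,020; credit = $47,500 − $34,020 = $13,480.

$13,480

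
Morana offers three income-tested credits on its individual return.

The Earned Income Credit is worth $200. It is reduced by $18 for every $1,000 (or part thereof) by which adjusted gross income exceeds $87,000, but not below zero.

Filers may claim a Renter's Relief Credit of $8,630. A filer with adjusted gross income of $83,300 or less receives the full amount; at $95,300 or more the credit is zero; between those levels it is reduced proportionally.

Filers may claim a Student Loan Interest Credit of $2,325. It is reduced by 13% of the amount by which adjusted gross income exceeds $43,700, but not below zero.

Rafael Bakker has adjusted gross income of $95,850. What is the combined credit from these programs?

Earned Income Credit: income exceeds $87,000 by $8,850, which is 9 full-or-partial $1,000 increments; reduction = 9 × $18 = $162, leaving $38.
Renter's Relief Credit: $95,850 is at or above $95,300, so the credit is $0.
Student Loan Interest Credit: 13% of the $52,150 excess over $43,700 is $6,779.50 ≥ base, so the credit is $0.
Total: $38 + $0 + $0 = $38.

$38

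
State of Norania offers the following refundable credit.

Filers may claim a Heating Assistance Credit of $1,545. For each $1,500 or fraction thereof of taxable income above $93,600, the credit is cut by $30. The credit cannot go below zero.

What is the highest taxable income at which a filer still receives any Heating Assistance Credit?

$170,100

After 51 increments the reduction is 51 × $30 = $1,530, leaving $15; one more increment wipes it out. Increment 51 ends at excess 51 × $1,500 = $76,500, so the highest qualifying income is $93,600 + $76,500 = $170,100.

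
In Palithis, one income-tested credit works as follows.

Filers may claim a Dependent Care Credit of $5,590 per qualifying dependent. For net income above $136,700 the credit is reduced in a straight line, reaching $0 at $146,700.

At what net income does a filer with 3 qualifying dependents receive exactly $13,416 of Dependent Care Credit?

Full credit = 3 × $5,590 = $16,770.
$13,416 is 13,416/16,770 of the full $16,770, so 3,354/16,770 of the $10,000 range has been used: income = $136,700 + $10,000 × 3,354/16,770 = $138,700.

$138,700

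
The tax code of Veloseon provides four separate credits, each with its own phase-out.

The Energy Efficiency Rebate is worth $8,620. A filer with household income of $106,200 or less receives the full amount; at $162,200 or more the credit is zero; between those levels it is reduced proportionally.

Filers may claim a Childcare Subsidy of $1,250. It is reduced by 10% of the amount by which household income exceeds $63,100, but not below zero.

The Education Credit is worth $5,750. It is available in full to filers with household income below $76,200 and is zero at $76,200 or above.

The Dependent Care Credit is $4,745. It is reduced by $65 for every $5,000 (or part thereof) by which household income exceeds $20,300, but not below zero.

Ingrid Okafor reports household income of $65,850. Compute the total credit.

Energy Efficiency Rebate: $65,850 is at or below the $106,200 threshold, so the full $8,620 applies.
Childcare Subsidy: 10% of the $2,750 excess over $63,100 is $275; credit = $1,250 − $275 = $975.
Education Credit: $65,850 is below the $76,200 cutoff, so the full $5,750 applies.
Dependent Care Credit: income exceeds $20,300 by $45,550, which is 10 full-or-partial $5,000 increments; reduction = 10 × $65 = $650, leaving $4,095.
Total: $8,620 + $975 + $5,750 + $4,095 = $19,440.

$19,440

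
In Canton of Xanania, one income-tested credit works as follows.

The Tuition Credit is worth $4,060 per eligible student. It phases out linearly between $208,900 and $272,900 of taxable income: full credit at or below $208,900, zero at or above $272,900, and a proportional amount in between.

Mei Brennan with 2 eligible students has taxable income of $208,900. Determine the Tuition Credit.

$8,120

Tuition Credit: base = 2 × $4,060 = $8,120. $208,900 is at or below the $208,900 threshold, so the full $8,120 applies.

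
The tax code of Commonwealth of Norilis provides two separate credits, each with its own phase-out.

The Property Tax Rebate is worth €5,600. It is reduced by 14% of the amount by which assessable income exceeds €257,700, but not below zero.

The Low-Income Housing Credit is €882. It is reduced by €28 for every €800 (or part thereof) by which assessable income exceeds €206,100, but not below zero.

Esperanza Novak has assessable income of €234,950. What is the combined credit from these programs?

€5,600

Property Tax Rebate: €234,950 is at or below the €257,700 threshold, so the full €5,600 applies.
Low-Income Housing Credit: income exceeds €206,100 by €28,850 → 37 increments × €28 = €1,036 ≥ base, so the credit is €0.
Total: €5,600 + €0 = €5,600.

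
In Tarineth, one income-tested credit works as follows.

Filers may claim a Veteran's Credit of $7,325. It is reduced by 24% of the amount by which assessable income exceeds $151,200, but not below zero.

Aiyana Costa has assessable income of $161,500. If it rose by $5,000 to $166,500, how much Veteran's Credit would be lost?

At $161,500 — 24% of the $10,300 excess over $151,200 is $2,472; credit = $7,325 − $2,472 = $4,853.
At $166,500 — 24% of the $15,300 excess over $151,200 is $3,672; credit = $7,325 − $3,672 = $3,653.
Lost: $4,853 − $3,653 = $1,200.

$1,200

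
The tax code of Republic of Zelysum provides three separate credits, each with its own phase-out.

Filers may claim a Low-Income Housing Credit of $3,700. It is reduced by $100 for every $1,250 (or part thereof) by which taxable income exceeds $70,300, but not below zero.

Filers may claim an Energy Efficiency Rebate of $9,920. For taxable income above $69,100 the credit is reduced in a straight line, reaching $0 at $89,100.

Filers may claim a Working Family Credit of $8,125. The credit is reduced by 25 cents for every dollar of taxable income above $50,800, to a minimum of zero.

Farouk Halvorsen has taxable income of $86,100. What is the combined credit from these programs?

$3,888

Low-Income Housing Credit: income exceeds $70,300 by $15,800, which is 13 full-or-partial $1,250 increments; reduction = 13 × $100 = $1,300, leaving $2,400.
Energy Efficiency Rebate: $86,100 is $17,000 into a $20,000 phase-out range, leaving 3,000/20,000 of the credit: $9,920 × 3,000/20,000 = $1,488.
Working Family Credit: 25% of the $35,300 excess over $50,800 is $8,825 ≥ base, so the credit is $0.
Total: $2,400 + $1,488 + $0 = $3,888.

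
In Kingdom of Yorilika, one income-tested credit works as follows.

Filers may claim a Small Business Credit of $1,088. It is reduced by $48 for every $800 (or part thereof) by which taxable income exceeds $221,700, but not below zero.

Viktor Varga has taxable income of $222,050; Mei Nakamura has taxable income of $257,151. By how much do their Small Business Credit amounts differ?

$1,040

Viktor ($222,050): Small Business Credit: income exceeds $221,700 by $350, which is 1 full-or-partial $800 increment; reduction = 1 × $48 = $48, leaving $1,040.
Mei ($257,151): Small Business Credit: income exceeds $221,700 by $35,451 → 45 increments × $48 = $2,160 ≥ base, so the credit is $0.
Difference: |$1,040 − $0| = $1,040.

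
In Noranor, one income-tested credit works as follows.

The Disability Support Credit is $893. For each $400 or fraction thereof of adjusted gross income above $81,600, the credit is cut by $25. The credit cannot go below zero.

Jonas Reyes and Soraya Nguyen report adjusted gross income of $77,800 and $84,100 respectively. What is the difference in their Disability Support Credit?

$175

Jonas ($77,800): Disability Support Credit: $77,800 is at or below the $81,600 threshold, so the full $893 applies.
Soraya ($84,100): Disability Support Credit: income exceeds $81,600 by $2,500, which is 7 full-or-partial $400 increments; reduction = 7 × $25 = $175, leaving $718.
Difference: |$893 − $718| = $175.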